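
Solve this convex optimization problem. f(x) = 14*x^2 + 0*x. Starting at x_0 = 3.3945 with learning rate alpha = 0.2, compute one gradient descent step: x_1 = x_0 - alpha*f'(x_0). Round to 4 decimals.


We compute the gradient at x_0 and apply the update.
f'(x) = 28*x + 0
f'(3.3945) = 28*3.3945 + 0 = 95.046
x_1 = 3.3945 - 0.2*95.046 = -15.6147


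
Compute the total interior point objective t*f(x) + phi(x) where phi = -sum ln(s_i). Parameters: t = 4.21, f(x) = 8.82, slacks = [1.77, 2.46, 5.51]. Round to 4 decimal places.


Step 1: Compute log-barrier.
ln values: [0.571, 0.9002, 1.7066]
phi = -(0.571 + 0.9002 + 1.7066) = -3.1777
Step 2: Compute augmented objective.
t*f(x) = 4.21*8.82 = 37.1322
Total = 37.1322 - 3.1777 = 33.9545


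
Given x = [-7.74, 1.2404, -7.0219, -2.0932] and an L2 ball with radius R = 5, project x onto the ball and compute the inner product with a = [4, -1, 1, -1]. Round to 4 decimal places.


Step 1: Compute ||x|| (intermediates to 6 decimals).
||x|| = sqrt((-7.74)^2 + 1.2404^2 + (-7.0219)^2 + (-2.0932)^2) = 10.730087
Step 2: Project.
Since ||x|| > R, scale = R/||x|| = 5/10.730087 = 0.465979, proj(x) = scale * x
proj(x) = [-3.606677, 0.578, -3.272058, -0.975387]
Step 3: Dot product.
a^T * proj(x) = 4*(-3.606677) - 1*0.578 + 1*(-3.272058) - 1*(-0.975387) = -17.3014


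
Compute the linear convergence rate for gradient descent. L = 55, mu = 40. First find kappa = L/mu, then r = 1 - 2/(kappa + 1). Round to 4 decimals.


Step 1: Compute the condition number.
kappa = L/mu = 55/40 = 1.375
Step 2: Compute the convergence rate.
r = 1 - 2/(kappa + 1) = 1 - 2*mu/(L + mu) = (L - mu)/(L + mu) = 15/95 = 0.1579


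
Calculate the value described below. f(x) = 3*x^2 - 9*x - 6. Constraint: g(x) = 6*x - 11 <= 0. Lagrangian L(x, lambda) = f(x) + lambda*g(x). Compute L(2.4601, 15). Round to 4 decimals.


Step 1: Evaluate f(x).
f(2.4601) = 3*2.4601^2 - 9*2.4601 - 6 = -9.9846
Step 2: Evaluate g(x).
g(2.4601) = 6*2.4601 - 11 = 3.7606
Step 3: Compute Lagrangian.
L = -9.9846 + 15*3.7606 = 46.4244


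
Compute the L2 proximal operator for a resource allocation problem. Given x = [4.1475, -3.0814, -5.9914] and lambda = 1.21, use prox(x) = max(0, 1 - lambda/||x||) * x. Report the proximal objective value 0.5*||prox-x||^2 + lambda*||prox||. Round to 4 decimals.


Step 1: Compute ||x||.
||x|| = 7.9116
Step 2: Compute scaling factor.
scale = max(0, 1 - 1.21/7.9116) = 0.8471
Step 3: prox(x) = [3.5132, -2.6101, -5.0751]
||prox(x)|| = 6.7016
Step 4: Proximal objective.
0.5*||prox-x||^2 = 0.7321
lambda*||prox|| = 8.1089
Total = 8.841


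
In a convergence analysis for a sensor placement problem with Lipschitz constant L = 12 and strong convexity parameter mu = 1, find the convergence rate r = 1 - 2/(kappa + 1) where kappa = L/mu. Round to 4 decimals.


Step 1: Compute the condition number.
kappa = L/mu = 12/1 = 12.0
Step 2: Compute the convergence rate.
r = 1 - 2/(kappa + 1) = 1 - 2*mu/(L + mu) = (L - mu)/(L + mu) = 11/13 = 0.8462


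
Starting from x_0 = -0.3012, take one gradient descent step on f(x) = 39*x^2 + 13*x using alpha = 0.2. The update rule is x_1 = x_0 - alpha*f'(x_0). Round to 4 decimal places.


We compute the gradient at x_0 and apply the update.
f'(x) = 78*x + 13
f'(-0.3012) = 78*-0.3012 + 13 = -10.4936
x_1 = -0.3012 - 0.2*-10.4936 = 1.7975


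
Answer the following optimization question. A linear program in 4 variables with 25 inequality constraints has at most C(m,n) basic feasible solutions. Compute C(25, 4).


Each vertex corresponds to some choice of n active constraints out of m, so the number of vertices is at most C(m, n) = m! / (n!(m-n)!).
m = 25, n = 4
Numerator: 25 * 24 * 23 * 22
Denominator: 4! = 24
C(25, 4) = 12650


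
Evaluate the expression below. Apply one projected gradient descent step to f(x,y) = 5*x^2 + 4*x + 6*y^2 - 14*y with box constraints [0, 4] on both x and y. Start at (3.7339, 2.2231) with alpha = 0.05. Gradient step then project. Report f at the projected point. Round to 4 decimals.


Step 1: Compute gradient at (3.7339, 2.2231).
grad_x = 2*5*3.7339 + 4 = 41.339
grad_y = 2*6*2.2231 - 14 = 12.6772
Step 2: Gradient step.
x_raw = 3.7339 - 0.05*41.339 = 1.667
y_raw = 2.2231 - 0.05*12.6772 = 1.5892
Step 3: Project onto [0, 4].
x_proj = clip(1.667) = 1.667
y_proj = clip(1.5892) = 1.5892
Step 4: Evaluate f.
f(1.667, 1.5892) = 13.4662


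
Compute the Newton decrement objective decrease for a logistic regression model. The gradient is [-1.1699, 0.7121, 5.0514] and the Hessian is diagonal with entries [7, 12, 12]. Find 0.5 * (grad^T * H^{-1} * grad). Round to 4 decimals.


Step 1: H is diagonal, so H^(-1) * g = [-0.1671, 0.0593, 0.421].
Step 2: g^T H^(-1) g = sum_i g_i^2 / H_ii
  = (-1.1699)^2/7 + (0.7121)^2/12 + (5.0514)^2/12
  = 0.1955 + 0.0423 + 2.1264 = 2.3642
Step 3: Objective decrease = 0.5 * g^T H^(-1) g = 1.1821


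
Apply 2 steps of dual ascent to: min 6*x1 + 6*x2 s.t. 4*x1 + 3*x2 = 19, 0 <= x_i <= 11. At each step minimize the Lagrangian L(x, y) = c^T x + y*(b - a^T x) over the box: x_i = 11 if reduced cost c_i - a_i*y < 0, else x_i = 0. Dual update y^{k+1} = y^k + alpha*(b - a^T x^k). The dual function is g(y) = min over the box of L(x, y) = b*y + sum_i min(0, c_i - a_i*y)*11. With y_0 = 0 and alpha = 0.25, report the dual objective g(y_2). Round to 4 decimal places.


Dual ascent for LP: min 6*x1 + 6*x2, 4*x1 + 3*x2 = 19, 0 <= x_i <= 11
Step 1: y^k = 0.0, reduced costs: (6.0, 6.0)
  x^k = (0.0, 0.0), subgradient = b - a^T x = 19.0
  y^{k+1} = 0.0 + 0.25*19.0 = 4.75
Step 2: y^k = 4.75, reduced costs: (-13.0, -8.25)
  x^k = (11.0, 11.0), subgradient = b - a^T x = -58.0
  y^{k+1} = 4.75 + 0.25*-58.0 = -9.75
Dual objective at y_2 = -9.75: reduced costs (45.0, 35.25), box minimizer x = (0.0, 0.0)
g(y_2) = b*y + (c1 - a1*y)*x1 + (c2 - a2*y)*x2 = 19*(-9.75) + 45.0*0.0 + 35.25*0.0 = -185.25 + 0.0 + 0.0 = -185.25


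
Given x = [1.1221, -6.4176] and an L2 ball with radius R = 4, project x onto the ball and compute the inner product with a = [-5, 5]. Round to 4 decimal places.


Step 1: Compute ||x|| (intermediates to 6 decimals).
||x|| = sqrt(1.1221^2 + (-6.4176)^2) = 6.51496
Step 2: Project.
Since ||x|| > R, scale = R/||x|| = 4/6.51496 = 0.613972, proj(x) = scale * x
proj(x) = [0.688938, -3.940227]
Step 3: Dot product.
a^T * proj(x) = -5*0.688938 + 5*(-3.940227) = -23.1458


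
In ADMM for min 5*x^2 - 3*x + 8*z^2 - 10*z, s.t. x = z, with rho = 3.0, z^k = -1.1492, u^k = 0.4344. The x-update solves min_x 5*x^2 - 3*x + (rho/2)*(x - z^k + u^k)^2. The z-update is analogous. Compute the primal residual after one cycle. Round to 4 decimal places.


ADMM iteration with rho = 3.0, z^k = -1.1492, u^k = 0.4344
Step 1: x-update.
Minimize 5*x^2 - 3*x + (3.0/2)*(x + 1.1492 + 0.4344)^2
FOC: (2*5 + 3.0)*x = 3 + 3.0*(-1.1492 - 0.4344)
x^{k+1} = -0.1347
Step 2: z-update.
Minimize 8*z^2 - 10*z + (3.0/2)*(-0.1347 - z + 0.4344)^2
FOC: (2*8 + 3.0)*z = 10 + 3.0*(-0.1347 + 0.4344)
z^{k+1} = 0.5736
Step 3: u-update.
u^{k+1} = 0.4344 - 0.1347 - 0.5736 = -0.2739
Step 4: Primal residual = |-0.1347 - 0.5736| = 0.7083


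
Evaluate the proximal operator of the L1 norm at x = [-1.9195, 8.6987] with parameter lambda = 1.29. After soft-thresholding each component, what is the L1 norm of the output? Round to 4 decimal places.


Soft-thresholding with lambda = 1.29:
prox(-1.9195) = sign(-1.9195)*max(|-1.9195| - 1.29, 0) = -0.6295
prox(8.6987) = sign(8.6987)*max(|8.6987| - 1.29, 0) = 7.4087
prox(x) = [-0.6295, 7.4087]
||prox(x)||_1 = 0.6295 + 7.4087 = 8.0382


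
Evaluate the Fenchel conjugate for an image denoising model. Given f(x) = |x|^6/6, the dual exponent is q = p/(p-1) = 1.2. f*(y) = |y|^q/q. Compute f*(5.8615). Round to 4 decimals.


The conjugate exponent q satisfies 1/p + 1/q = 1.
p = 6, so q = 6/(6 - 1) = 1.2
|y|^q = 5.8615^1.2 = 8.3485
f*(5.8615) = 8.3485 / 1.2 = 6.9571


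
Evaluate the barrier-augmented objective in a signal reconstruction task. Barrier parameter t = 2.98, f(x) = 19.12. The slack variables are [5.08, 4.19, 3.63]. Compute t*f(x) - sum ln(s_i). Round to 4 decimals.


Step 1: Compute log-barrier.
ln values: [1.6253, 1.4327, 1.2892]
phi = -(1.6253 + 1.4327 + 1.2892) = -4.3472
Step 2: Compute augmented objective.
t*f(x) = 2.98*19.12 = 56.9776
Total = 56.9776 - 4.3472 = 52.6304


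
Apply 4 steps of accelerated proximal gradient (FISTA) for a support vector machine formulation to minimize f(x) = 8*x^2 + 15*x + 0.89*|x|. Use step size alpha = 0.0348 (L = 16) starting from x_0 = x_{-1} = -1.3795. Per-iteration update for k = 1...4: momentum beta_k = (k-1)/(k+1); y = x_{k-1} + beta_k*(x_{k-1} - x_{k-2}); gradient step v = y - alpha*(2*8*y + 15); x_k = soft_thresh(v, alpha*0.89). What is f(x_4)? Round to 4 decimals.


FISTA on f(x) = 8*x^2 + 15*x + 0.89*|x|
L = 16, alpha = 0.0348
Iteration 1: beta = 0.0, y = -1.3795 + 0.0*(-1.3795 + 1.3795) = -1.3795
  grad(y) = -7.072, v = y - alpha*grad = -1.1334
  prox(v) = soft_thresh(-1.1334, 0.031) = -1.1024
Iteration 2: beta = 0.3333, y = -1.1024 + 0.3333*(-1.1024 + 1.3795) = -1.0101
  grad(y) = -1.161, v = y - alpha*grad = -0.9697
  prox(v) = soft_thresh(-0.9697, 0.031) = -0.9387
Iteration 3: beta = 0.5, y = -0.9387 + 0.5*(-0.9387 + 1.1024) = -0.8568
  grad(y) = 1.2909, v = y - alpha*grad = -0.9017
  prox(v) = soft_thresh(-0.9017, 0.031) = -0.8708
Iteration 4: beta = 0.6, y = -0.8708 + 0.6*(-0.8708 + 0.9387) = -0.83
  grad(y) = 1.7197, v = y - alpha*grad = -0.8899
  prox(v) = soft_thresh(-0.8899, 0.031) = -0.8589
f(x_4) = 8*(-0.8589)^2 + 15*(-0.8589) + 0.89*|-0.8589| = -6.2174


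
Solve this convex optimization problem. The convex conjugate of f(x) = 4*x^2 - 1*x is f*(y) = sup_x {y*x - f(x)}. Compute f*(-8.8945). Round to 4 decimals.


f*(y) = sup_x {y*x - a*x^2 - b*x} = sup_x {(y-b)*x - a*x^2}
FOC: (y - b) - 2a*x = 0 => x* = (y - b)/(2a)
x* = (-8.8945 + 1)/(2*4) = -0.9868
f*(-8.8945) = (y-b)^2/(4a) = (-8.8945 + 1)^2/(4*4)
= 62.3231/16 = 3.8952


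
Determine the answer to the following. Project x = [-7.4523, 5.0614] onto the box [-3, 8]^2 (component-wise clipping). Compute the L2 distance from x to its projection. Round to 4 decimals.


Project each component onto [-3, 8].
clip(-7.4523) = -3.0, clip(5.0614) = 5.0614
Projection = [-3.0, 5.0614]
Squared diffs: [19.823, 0.0]
Distance = sqrt(19.823) = 4.4523


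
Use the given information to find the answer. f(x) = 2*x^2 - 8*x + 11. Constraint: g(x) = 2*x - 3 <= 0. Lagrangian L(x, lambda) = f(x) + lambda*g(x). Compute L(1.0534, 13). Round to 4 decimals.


Step 1: Evaluate f(x).
f(1.0534) = 2*1.0534^2 - 8*1.0534 + 11 = 4.7921
Step 2: Evaluate g(x).
g(1.0534) = 2*1.0534 - 3 = -0.8932
Step 3: Compute Lagrangian.
L = 4.7921 + 13*-0.8932 = -6.8195


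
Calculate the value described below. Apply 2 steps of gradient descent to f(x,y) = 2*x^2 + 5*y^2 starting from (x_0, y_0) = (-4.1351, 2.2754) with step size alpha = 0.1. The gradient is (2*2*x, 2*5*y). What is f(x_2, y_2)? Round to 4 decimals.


Gradient descent on f(x,y) = 2*x^2 + 5*y^2.
Starting point: (-4.1351, 2.2754), alpha = 0.1
Step 1: grad_x = 2*2*-4.1351 = -16.5404, grad_y = 2*5*2.2754 = 22.754
  x_1 = -4.1351 - 0.1*-16.5404 = -2.4811
  y_1 = 2.2754 - 0.1*22.754 = 0.0
Step 2: grad_x = 2*2*-2.4811 = -9.9242, grad_y = 2*5*0.0 = 0.0
  x_2 = -2.4811 - 0.1*-9.9242 = -1.4886
  y_2 = 0.0 - 0.1*0.0 = 0.0
f(-1.4886, 0.0) = 2*(-1.4886)^2 + 5*0.0^2 = 4.4321


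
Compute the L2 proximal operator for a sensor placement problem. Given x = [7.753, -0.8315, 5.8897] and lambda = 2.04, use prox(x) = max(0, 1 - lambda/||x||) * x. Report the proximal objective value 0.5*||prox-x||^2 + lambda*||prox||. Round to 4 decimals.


Step 1: Compute ||x||.
||x|| = 9.7718
Step 2: Compute scaling factor.
scale = max(0, 1 - 2.04/9.7718) = 0.7912
Step 3: prox(x) = [6.1345, -0.6579, 4.6601]
||prox(x)|| = 7.7318
Step 4: Proximal objective.
0.5*||prox-x||^2 = 2.0808
lambda*||prox|| = 15.7729
Total = 17.8538


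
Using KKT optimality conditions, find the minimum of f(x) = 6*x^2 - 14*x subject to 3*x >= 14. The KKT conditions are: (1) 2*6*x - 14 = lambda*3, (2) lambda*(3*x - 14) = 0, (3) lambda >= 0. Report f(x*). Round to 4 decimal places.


Step 1: Try lambda = 0 (constraint inactive).
x_unc = 14/(2*6) = 1.1667
Check: 3*1.1667 = 3.5001 < 14 -- violated!
Step 2: Constraint must be active: 3*x = 14
x* = 14/3 = 4.6667 (rounded; the exact value 14/3 is used below)
lambda = (2*6*(14/3) - 14)/3 = 14.0
Step 3: Compute optimal value.
f(x*) = 6*(14/3)^2 - 14*(14/3) = 65.3333


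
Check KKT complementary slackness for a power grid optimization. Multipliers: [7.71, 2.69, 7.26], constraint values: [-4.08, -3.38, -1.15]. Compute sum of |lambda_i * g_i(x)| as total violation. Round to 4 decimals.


KKT complementary slackness check:
lambda_1 * g_1 = 7.71 * -4.08 = -31.4568
lambda_2 * g_2 = 2.69 * -3.38 = -9.0922
lambda_3 * g_3 = 7.26 * -1.15 = -8.349
Total violation = 31.4568 + 9.0922 + 8.349 = 48.898


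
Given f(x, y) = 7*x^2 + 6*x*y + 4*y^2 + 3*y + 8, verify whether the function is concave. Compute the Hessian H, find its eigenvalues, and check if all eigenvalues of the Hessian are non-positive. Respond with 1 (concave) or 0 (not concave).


The Hessian of f(x,y) = 7*x^2 + 6*x*y + 4*y^2 + 3*y + 8 is:
H = [[14, 6], [6, 8]]
Trace = 14 + 8 = 22
Determinant = 14*8 - (6)^2 = 76
Discriminant = (22)^2 - 4*76 = 180.0
Eigenvalues: lambda_1 = 4.2918, lambda_2 = 17.7082
The function is not concave.

0


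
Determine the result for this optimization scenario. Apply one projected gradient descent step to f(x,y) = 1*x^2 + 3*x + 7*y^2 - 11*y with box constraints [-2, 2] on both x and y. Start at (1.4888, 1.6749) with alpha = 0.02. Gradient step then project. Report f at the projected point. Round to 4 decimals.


Step 1: Compute gradient at (1.4888, 1.6749).
grad_x = 2*1*1.4888 + 3 = 5.9776
grad_y = 2*7*1.6749 - 11 = 12.4486
Step 2: Gradient step.
x_raw = 1.4888 - 0.02*5.9776 = 1.3692
y_raw = 1.6749 - 0.02*12.4486 = 1.4259
Step 3: Project onto [-2, 2].
x_proj = clip(1.3692) = 1.3692
y_proj = clip(1.4259) = 1.4259
Step 4: Evaluate f.
f(1.3692, 1.4259) = 4.5303


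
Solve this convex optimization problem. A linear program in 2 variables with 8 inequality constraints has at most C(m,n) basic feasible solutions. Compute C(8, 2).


Each vertex corresponds to some choice of n active constraints out of m, so the number of vertices is at most C(m, n) = m! / (n!(m-n)!).
m = 8, n = 2
Numerator: 8 * 7
Denominator: 2! = 2
C(8, 2) = 28


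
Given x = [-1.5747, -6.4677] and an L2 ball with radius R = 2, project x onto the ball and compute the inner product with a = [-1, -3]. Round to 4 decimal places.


Step 1: Compute ||x|| (intermediates to 6 decimals).
||x|| = sqrt((-1.5747)^2 + (-6.4677)^2) = 6.656638
Step 2: Project.
Since ||x|| > R, scale = R/||x|| = 2/6.656638 = 0.300452, proj(x) = scale * x
proj(x) = [-0.473122, -1.943233]
Step 3: Dot product.
a^T * proj(x) = -1*(-0.473122) - 3*(-1.943233) = 6.3028


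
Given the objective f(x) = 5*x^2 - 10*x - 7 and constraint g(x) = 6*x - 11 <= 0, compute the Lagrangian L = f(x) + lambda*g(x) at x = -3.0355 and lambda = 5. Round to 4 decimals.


Step 1: Evaluate f(x).
f(-3.0355) = 5*(-3.0355)^2 - 10*(-3.0355) - 7 = 69.4263
Step 2: Evaluate g(x).
g(-3.0355) = 6*-3.0355 - 11 = -29.213
Step 3: Compute Lagrangian.
L = 69.4263 + 5*-29.213 = -76.6387


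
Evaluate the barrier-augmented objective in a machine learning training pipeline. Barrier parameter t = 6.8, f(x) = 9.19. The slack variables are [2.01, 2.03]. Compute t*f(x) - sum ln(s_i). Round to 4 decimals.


Step 1: Compute log-barrier.
ln values: [0.6981, 0.708]
phi = -(0.6981 + 0.708) = -1.4062
Step 2: Compute augmented objective.
t*f(x) = 6.8*9.19 = 62.492
Total = 62.492 - 1.4062 = 61.0858


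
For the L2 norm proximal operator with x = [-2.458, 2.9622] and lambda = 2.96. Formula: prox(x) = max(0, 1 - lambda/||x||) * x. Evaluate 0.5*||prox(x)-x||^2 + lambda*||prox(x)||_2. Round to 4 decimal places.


Step 1: Compute ||x||.
||x|| = 3.8492
Step 2: Compute scaling factor.
scale = max(0, 1 - 2.96/3.8492) = 0.231
Step 3: prox(x) = [-0.5678, 0.6843]
||prox(x)|| = 0.8892
Step 4: Proximal objective.
0.5*||prox-x||^2 = 4.3808
lambda*||prox|| = 2.632
Total = 7.0129


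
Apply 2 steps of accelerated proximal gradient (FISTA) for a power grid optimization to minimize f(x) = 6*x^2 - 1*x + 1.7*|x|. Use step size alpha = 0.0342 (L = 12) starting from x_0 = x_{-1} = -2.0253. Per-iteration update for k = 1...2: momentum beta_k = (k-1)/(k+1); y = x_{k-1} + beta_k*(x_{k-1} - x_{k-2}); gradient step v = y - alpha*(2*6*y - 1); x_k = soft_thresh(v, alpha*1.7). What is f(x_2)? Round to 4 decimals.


FISTA on f(x) = 6*x^2 - 1*x + 1.7*|x|
L = 12, alpha = 0.0342
Iteration 1: beta = 0.0, y = -2.0253 + 0.0*(-2.0253 + 2.0253) = -2.0253
  grad(y) = -25.3036, v = y - alpha*grad = -1.1599
  prox(v) = soft_thresh(-1.1599, 0.0581) = -1.1018
Iteration 2: beta = 0.3333, y = -1.1018 + 0.3333*(-1.1018 + 2.0253) = -0.7939
  grad(y) = -10.5272, v = y - alpha*grad = -0.4339
  prox(v) = soft_thresh(-0.4339, 0.0581) = -0.3758
f(x_2) = 6*(-0.3758)^2 - 1*(-0.3758) + 1.7*|-0.3758| = 1.8618


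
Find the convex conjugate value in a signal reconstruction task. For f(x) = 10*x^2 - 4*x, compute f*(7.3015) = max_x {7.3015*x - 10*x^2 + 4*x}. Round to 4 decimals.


f*(y) = sup_x {y*x - a*x^2 - b*x} = sup_x {(y-b)*x - a*x^2}
FOC: (y - b) - 2a*x = 0 => x* = (y - b)/(2a)
x* = (7.3015 + 4)/(2*10) = 0.5651
f*(7.3015) = (y-b)^2/(4a) = (7.3015 + 4)^2/(4*10)
= 127.7239/40 = 3.1931


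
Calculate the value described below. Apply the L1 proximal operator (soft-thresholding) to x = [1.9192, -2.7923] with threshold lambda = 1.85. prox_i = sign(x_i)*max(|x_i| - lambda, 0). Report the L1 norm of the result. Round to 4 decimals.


Soft-thresholding with lambda = 1.85:
prox(1.9192) = sign(1.9192)*max(|1.9192| - 1.85, 0) = 0.0692
prox(-2.7923) = sign(-2.7923)*max(|-2.7923| - 1.85, 0) = -0.9423
prox(x) = [0.0692, -0.9423]
||prox(x)||_1 = 0.0692 + 0.9423 = 1.0115


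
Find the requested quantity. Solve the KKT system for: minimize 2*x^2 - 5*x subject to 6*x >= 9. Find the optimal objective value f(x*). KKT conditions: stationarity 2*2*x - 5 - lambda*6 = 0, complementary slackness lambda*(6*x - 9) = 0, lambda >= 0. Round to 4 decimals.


Step 1: Try lambda = 0 (constraint inactive).
x_unc = 5/(2*2) = 1.25
Check: 6*1.25 = 7.5 < 9 -- violated!
Step 2: Constraint must be active: 6*x = 9
x* = 9/6 = 1.5
lambda = (2*2*1.5 - 5)/6 = 0.1667
Step 3: Compute optimal value.
f(x*) = 2*1.5^2 - 5*1.5 = -3.0


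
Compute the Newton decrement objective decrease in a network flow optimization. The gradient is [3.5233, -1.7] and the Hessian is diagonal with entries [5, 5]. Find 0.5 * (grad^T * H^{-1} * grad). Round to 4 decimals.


Step 1: H is diagonal, so H^(-1) * g = [0.7047, -0.34].
Step 2: g^T H^(-1) g = sum_i g_i^2 / H_ii
  = (3.5233)^2/5 + (-1.7)^2/5
  = 2.4827 + 0.578 = 3.0607
Step 3: Objective decrease = 0.5 * g^T H^(-1) g = 1.5304


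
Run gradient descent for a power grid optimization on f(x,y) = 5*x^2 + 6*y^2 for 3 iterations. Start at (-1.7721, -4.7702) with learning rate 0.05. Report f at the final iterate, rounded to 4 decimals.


Gradient descent on f(x,y) = 5*x^2 + 6*y^2.
Starting point: (-1.7721, -4.7702), alpha = 0.05
Step 1: grad_x = 2*5*-1.7721 = -17.721, grad_y = 2*6*-4.7702 = -57.2424
  x_1 = -1.7721 - 0.05*-17.721 = -0.8861
  y_1 = -4.7702 - 0.05*-57.2424 = -1.9081
Step 2: grad_x = 2*5*-0.8861 = -8.8605, grad_y = 2*6*-1.9081 = -22.897
  x_2 = -0.8861 - 0.05*-8.8605 = -0.443
  y_2 = -1.9081 - 0.05*-22.897 = -0.7632
Step 3: grad_x = 2*5*-0.443 = -4.4303, grad_y = 2*6*-0.7632 = -9.1588
  x_3 = -0.443 - 0.05*-4.4303 = -0.2215
  y_3 = -0.7632 - 0.05*-9.1588 = -0.3053
f(-0.2215, -0.3053) = 5*(-0.2215)^2 + 6*(-0.3053)^2 = 0.8046


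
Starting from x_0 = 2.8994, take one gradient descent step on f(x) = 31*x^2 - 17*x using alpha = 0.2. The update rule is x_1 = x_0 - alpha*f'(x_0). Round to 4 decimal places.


We compute the gradient at x_0 and apply the update.
f'(x) = 62*x - 17
f'(2.8994) = 62*2.8994 - 17 = 162.7628
x_1 = 2.8994 - 0.2*162.7628 = -29.6532


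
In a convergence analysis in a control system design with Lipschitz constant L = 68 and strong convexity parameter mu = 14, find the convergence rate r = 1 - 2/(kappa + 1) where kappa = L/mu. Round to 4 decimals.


Step 1: Compute the condition number.
kappa = L/mu = 68/14 = 4.8571
Step 2: Compute the convergence rate.
r = 1 - 2/(kappa + 1) = 1 - 2*mu/(L + mu) = (L - mu)/(L + mu) = 54/82 = 0.6585


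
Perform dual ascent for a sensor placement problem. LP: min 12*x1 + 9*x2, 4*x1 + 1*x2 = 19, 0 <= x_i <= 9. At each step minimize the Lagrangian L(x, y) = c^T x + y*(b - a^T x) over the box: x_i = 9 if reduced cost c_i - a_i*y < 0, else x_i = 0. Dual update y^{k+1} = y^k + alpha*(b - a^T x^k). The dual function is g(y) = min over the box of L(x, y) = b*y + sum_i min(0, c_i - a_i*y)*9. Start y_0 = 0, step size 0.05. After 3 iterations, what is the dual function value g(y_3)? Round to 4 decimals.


Dual ascent for LP: min 12*x1 + 9*x2, 4*x1 + 1*x2 = 19, 0 <= x_i <= 9
Step 1: y^k = 0.0, reduced costs: (12.0, 9.0)
  x^k = (0.0, 0.0), subgradient = b - a^T x = 19.0
  y^{k+1} = 0.0 + 0.05*19.0 = 0.95
Step 2: y^k = 0.95, reduced costs: (8.2, 8.05)
  x^k = (0.0, 0.0), subgradient = b - a^T x = 19.0
  y^{k+1} = 0.95 + 0.05*19.0 = 1.9
Step 3: y^k = 1.9, reduced costs: (4.4, 7.1)
  x^k = (0.0, 0.0), subgradient = b - a^T x = 19.0
  y^{k+1} = 1.9 + 0.05*19.0 = 2.85
Dual objective at y_3 = 2.85: reduced costs (0.6, 6.15), box minimizer x = (0.0, 0.0)
g(y_3) = b*y + (c1 - a1*y)*x1 + (c2 - a2*y)*x2 = 19*2.85 + 0.6*0.0 + 6.15*0.0 = 54.15 + 0.0 + 0.0 = 54.15


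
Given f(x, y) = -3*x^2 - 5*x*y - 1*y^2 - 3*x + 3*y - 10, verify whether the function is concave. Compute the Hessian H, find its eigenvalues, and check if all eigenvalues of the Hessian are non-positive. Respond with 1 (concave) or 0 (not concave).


The Hessian of f(x,y) = -3*x^2 - 5*x*y - 1*y^2 - 3*x + 3*y - 10 is:
H = [[-6, -5], [-5, -2]]
Trace = -6 - 2 = -8
Determinant = -6*-2 - (-5)^2 = -13
Discriminant = (-8)^2 - 4*-13 = 116.0
Eigenvalues: lambda_1 = -9.3852, lambda_2 = 1.3852
The function is not concave.

0


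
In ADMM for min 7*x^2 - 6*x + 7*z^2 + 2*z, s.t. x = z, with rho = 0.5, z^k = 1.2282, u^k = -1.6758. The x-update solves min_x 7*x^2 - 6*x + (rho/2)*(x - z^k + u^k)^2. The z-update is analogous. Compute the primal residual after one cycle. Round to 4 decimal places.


ADMM iteration with rho = 0.5, z^k = 1.2282, u^k = -1.6758
Step 1: x-update.
Minimize 7*x^2 - 6*x + (0.5/2)*(x - 1.2282 - 1.6758)^2
FOC: (2*7 + 0.5)*x = 6 + 0.5*(1.2282 + 1.6758)
x^{k+1} = 0.5139
Step 2: z-update.
Minimize 7*z^2 + 2*z + (0.5/2)*(0.5139 - z - 1.6758)^2
FOC: (2*7 + 0.5)*z = -2 + 0.5*(0.5139 - 1.6758)
z^{k+1} = -0.178
Step 3: u-update.
u^{k+1} = -1.6758 + 0.5139 + 0.178 = -0.9839
Step 4: Primal residual = |0.5139 + 0.178| = 0.6919


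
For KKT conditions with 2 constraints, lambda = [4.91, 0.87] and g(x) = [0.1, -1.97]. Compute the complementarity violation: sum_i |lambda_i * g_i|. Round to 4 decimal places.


KKT complementary slackness check:
lambda_1 * g_1 = 4.91 * 0.1 = 0.491
lambda_2 * g_2 = 0.87 * -1.97 = -1.7139
Total violation = 0.491 + 1.7139 = 2.2049


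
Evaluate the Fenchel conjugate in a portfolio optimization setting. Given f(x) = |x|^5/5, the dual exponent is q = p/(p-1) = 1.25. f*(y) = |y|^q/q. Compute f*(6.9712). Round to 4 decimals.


The conjugate exponent q satisfies 1/p + 1/q = 1.
p = 5, so q = 5/(5 - 1) = 1.25
|y|^q = 6.9712^1.25 = 11.3275
f*(6.9712) = 11.3275 / 1.25 = 9.062


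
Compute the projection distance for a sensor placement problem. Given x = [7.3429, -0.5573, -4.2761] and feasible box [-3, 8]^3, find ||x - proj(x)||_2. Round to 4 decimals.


Project each component onto [-3, 8].
clip(7.3429) = 7.3429, clip(-0.5573) = -0.5573, clip(-4.2761) = -3.0
Projection = [7.3429, -0.5573, -3.0]
Squared diffs: [0.0, 0.0, 1.6284]
Distance = sqrt(1.6284) = 1.2761


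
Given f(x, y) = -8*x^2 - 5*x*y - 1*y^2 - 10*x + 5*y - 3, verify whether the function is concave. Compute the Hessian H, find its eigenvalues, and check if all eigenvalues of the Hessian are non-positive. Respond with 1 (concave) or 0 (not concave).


The Hessian of f(x,y) = -8*x^2 - 5*x*y - 1*y^2 - 10*x + 5*y - 3 is:
H = [[-16, -5], [-5, -2]]
Trace = -16 - 2 = -18
Determinant = -16*-2 - (-5)^2 = 7
Discriminant = (-18)^2 - 4*7 = 296.0
Eigenvalues: lambda_1 = -17.6023, lambda_2 = -0.3977
The function is concave.

1


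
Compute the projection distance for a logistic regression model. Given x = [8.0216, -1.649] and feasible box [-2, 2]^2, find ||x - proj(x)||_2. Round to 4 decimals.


Project each component onto [-2, 2].
clip(8.0216) = 2.0, clip(-1.649) = -1.649
Projection = [2.0, -1.649]
Squared diffs: [36.2597, 0.0]
Distance = sqrt(36.2597) = 6.0216


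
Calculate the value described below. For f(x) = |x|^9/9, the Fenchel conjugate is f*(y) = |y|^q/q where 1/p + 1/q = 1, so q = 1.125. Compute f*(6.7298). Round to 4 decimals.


The conjugate exponent q satisfies 1/p + 1/q = 1.
p = 9, so q = 9/(9 - 1) = 1.125
|y|^q = 6.7298^1.125 = 8.5409
f*(6.7298) = 8.5409 / 1.125 = 7.5919


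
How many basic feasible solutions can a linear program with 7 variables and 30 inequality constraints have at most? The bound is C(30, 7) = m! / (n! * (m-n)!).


Each vertex corresponds to some choice of n active constraints out of m, so the number of vertices is at most C(m, n) = m! / (n!(m-n)!).
m = 30, n = 7
Numerator: 30 * 29 * 28 * 27 * 26 * 25 * 24
Denominator: 7! = 5040
C(30, 7) = 2035800


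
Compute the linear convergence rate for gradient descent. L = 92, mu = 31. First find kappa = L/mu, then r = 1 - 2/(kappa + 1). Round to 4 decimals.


Step 1: Compute the condition number.
kappa = L/mu = 92/31 = 2.9677
Step 2: Compute the convergence rate.
r = 1 - 2/(kappa + 1) = 1 - 2*mu/(L + mu) = (L - mu)/(L + mu) = 61/123 = 0.4959


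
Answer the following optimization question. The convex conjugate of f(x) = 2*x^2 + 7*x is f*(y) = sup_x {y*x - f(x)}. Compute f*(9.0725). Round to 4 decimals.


f*(y) = sup_x {y*x - a*x^2 - b*x} = sup_x {(y-b)*x - a*x^2}
FOC: (y - b) - 2a*x = 0 => x* = (y - b)/(2a)
x* = (9.0725 - 7)/(2*2) = 0.5181
f*(9.0725) = (y-b)^2/(4a) = (9.0725 - 7)^2/(4*2)
= 4.2953/8 = 0.5369


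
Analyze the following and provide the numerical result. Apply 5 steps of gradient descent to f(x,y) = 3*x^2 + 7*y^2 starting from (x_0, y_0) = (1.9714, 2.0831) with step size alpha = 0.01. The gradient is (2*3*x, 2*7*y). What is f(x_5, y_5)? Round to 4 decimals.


Gradient descent on f(x,y) = 3*x^2 + 7*y^2.
Starting point: (1.9714, 2.0831), alpha = 0.01
Step 1: grad_x = 2*3*1.9714 = 11.8284, grad_y = 2*7*2.0831 = 29.1634
  x_1 = 1.9714 - 0.01*11.8284 = 1.8531
  y_1 = 2.0831 - 0.01*29.1634 = 1.7915
Step 2: grad_x = 2*3*1.8531 = 11.1187, grad_y = 2*7*1.7915 = 25.0805
  x_2 = 1.8531 - 0.01*11.1187 = 1.7419
  y_2 = 1.7915 - 0.01*25.0805 = 1.5407
Step 3: grad_x = 2*3*1.7419 = 10.4516, grad_y = 2*7*1.5407 = 21.5693
  x_3 = 1.7419 - 0.01*10.4516 = 1.6374
  y_3 = 1.5407 - 0.01*21.5693 = 1.325
Step 4: grad_x = 2*3*1.6374 = 9.8245, grad_y = 2*7*1.325 = 18.5496
  x_4 = 1.6374 - 0.01*9.8245 = 1.5392
  y_4 = 1.325 - 0.01*18.5496 = 1.1395
Step 5: grad_x = 2*3*1.5392 = 9.235, grad_y = 2*7*1.1395 = 15.9526
  x_5 = 1.5392 - 0.01*9.235 = 1.4468
  y_5 = 1.1395 - 0.01*15.9526 = 0.9799
f(1.4468, 0.9799) = 3*1.4468^2 + 7*0.9799^2 = 13.0019


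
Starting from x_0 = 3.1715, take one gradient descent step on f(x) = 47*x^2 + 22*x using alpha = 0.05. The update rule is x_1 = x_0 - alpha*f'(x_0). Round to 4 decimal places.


We compute the gradient at x_0 and apply the update.
f'(x) = 94*x + 22
f'(3.1715) = 94*3.1715 + 22 = 320.121
x_1 = 3.1715 - 0.05*320.121 = -12.8346


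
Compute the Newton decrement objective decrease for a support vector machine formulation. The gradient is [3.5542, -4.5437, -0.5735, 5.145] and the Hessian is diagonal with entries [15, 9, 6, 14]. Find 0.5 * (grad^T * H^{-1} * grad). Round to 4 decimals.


Step 1: H is diagonal, so H^(-1) * g = [0.2369, -0.5049, -0.0956, 0.3675].
Step 2: g^T H^(-1) g = sum_i g_i^2 / H_ii
  = (3.5542)^2/15 + (-4.5437)^2/9 + (-0.5735)^2/6 + (5.145)^2/14
  = 0.8422 + 2.2939 + 0.0548 + 1.8908 = 5.0817
Step 3: Objective decrease = 0.5 * g^T H^(-1) g = 2.5408


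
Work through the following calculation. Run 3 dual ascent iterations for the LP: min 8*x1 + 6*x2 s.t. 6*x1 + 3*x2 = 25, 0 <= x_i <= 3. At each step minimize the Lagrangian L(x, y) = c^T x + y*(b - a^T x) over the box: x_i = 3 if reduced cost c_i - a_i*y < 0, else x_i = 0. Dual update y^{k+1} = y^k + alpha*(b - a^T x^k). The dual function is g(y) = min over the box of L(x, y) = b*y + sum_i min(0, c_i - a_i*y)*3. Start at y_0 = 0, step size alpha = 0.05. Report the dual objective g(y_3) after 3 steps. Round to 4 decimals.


Dual ascent for LP: min 8*x1 + 6*x2, 6*x1 + 3*x2 = 25, 0 <= x_i <= 3
Step 1: y^k = 0.0, reduced costs: (8.0, 6.0)
  x^k = (0.0, 0.0), subgradient = b - a^T x = 25.0
  y^{k+1} = 0.0 + 0.05*25.0 = 1.25
Step 2: y^k = 1.25, reduced costs: (0.5, 2.25)
  x^k = (0.0, 0.0), subgradient = b - a^T x = 25.0
  y^{k+1} = 1.25 + 0.05*25.0 = 2.5
Step 3: y^k = 2.5, reduced costs: (-7.0, -1.5)
  x^k = (3.0, 3.0), subgradient = b - a^T x = -2.0
  y^{k+1} = 2.5 + 0.05*-2.0 = 2.4
Dual objective at y_3 = 2.4: reduced costs (-6.4, -1.2), box minimizer x = (3.0, 3.0)
g(y_3) = b*y + (c1 - a1*y)*x1 + (c2 - a2*y)*x2 = 25*2.4 + (-6.4)*3.0 + (-1.2)*3.0 = 60.0 - 19.2 - 3.6 = 37.2


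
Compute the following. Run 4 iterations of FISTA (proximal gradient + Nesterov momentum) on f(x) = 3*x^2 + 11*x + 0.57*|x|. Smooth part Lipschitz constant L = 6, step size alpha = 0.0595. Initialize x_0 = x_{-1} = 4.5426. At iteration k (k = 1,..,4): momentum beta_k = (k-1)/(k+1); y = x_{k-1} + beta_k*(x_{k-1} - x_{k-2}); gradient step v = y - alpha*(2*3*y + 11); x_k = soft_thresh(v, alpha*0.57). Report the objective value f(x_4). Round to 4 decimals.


FISTA on f(x) = 3*x^2 + 11*x + 0.57*|x|
L = 6, alpha = 0.0595
Iteration 1: beta = 0.0, y = 4.5426 + 0.0*(4.5426 - 4.5426) = 4.5426
  grad(y) = 38.2556, v = y - alpha*grad = 2.2664
  prox(v) = soft_thresh(2.2664, 0.0339) = 2.2325
Iteration 2: beta = 0.3333, y = 2.2325 + 0.3333*(2.2325 - 4.5426) = 1.4624
  grad(y) = 19.7746, v = y - alpha*grad = 0.2858
  prox(v) = soft_thresh(0.2858, 0.0339) = 0.2519
Iteration 3: beta = 0.5, y = 0.2519 + 0.5*(0.2519 - 2.2325) = -0.7383
  grad(y) = 6.57, v = y - alpha*grad = -1.1293
  prox(v) = soft_thresh(-1.1293, 0.0339) = -1.0953
Iteration 4: beta = 0.6, y = -1.0953 + 0.6*(-1.0953 - 0.2519) = -1.9037
  grad(y) = -0.4222, v = y - alpha*grad = -1.8786
  prox(v) = soft_thresh(-1.8786, 0.0339) = -1.8447
f(x_4) = 3*(-1.8447)^2 + 11*(-1.8447) + 0.57*|-1.8447| = -9.0315


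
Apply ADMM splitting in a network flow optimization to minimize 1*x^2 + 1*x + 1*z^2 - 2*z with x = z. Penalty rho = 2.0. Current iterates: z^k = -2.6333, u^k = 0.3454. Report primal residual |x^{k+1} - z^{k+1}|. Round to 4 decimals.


ADMM iteration with rho = 2.0, z^k = -2.6333, u^k = 0.3454
Step 1: x-update.
Minimize 1*x^2 + 1*x + (2.0/2)*(x + 2.6333 + 0.3454)^2
FOC: (2*1 + 2.0)*x = -1 + 2.0*(-2.6333 - 0.3454)
x^{k+1} = -1.7394
Step 2: z-update.
Minimize 1*z^2 - 2*z + (2.0/2)*(-1.7394 - z + 0.3454)^2
FOC: (2*1 + 2.0)*z = 2 + 2.0*(-1.7394 + 0.3454)
z^{k+1} = -0.197
Step 3: u-update.
u^{k+1} = 0.3454 - 1.7394 + 0.197 = -1.197
Step 4: Primal residual = |-1.7394 + 0.197| = 1.5424


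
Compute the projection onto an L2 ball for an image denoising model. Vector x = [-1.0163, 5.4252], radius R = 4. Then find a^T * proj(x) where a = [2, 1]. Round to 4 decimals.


Step 1: Compute ||x|| (intermediates to 6 decimals).
||x|| = sqrt((-1.0163)^2 + 5.4252^2) = 5.519571
Step 2: Project.
Since ||x|| > R, scale = R/||x|| = 4/5.519571 = 0.724694, proj(x) = scale * x
proj(x) = [-0.736507, 3.93161]
Step 3: Dot product.
a^T * proj(x) = 2*(-0.736507) + 1*3.93161 = 2.4586


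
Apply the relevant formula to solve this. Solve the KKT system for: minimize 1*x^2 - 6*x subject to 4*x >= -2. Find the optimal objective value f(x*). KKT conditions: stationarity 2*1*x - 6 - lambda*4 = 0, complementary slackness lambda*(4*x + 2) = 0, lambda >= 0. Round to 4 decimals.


Step 1: Try lambda = 0 (constraint inactive).
Stationarity: 2*1*x - 6 = 0
x* = 6/(2*1) = 3.0
Check constraint: 4*3.0 = 12.0 >= -2 -- satisfied.
Step 2: Compute optimal value.
f(x*) = 1*3.0^2 - 6*3.0 = -9.0


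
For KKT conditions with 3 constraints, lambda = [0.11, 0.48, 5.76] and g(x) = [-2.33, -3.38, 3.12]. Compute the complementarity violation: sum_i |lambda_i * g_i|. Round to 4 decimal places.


KKT complementary slackness check:
lambda_1 * g_1 = 0.11 * -2.33 = -0.2563
lambda_2 * g_2 = 0.48 * -3.38 = -1.6224
lambda_3 * g_3 = 5.76 * 3.12 = 17.9712
Total violation = 0.2563 + 1.6224 + 17.9712 = 19.8499


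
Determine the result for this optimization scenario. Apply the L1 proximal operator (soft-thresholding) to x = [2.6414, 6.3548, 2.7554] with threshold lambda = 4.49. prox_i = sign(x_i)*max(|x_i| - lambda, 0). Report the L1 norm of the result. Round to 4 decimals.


Soft-thresholding with lambda = 4.49:
prox(2.6414) = sign(2.6414)*max(|2.6414| - 4.49, 0) = 0.0
prox(6.3548) = sign(6.3548)*max(|6.3548| - 4.49, 0) = 1.8648
prox(2.7554) = sign(2.7554)*max(|2.7554| - 4.49, 0) = 0.0
prox(x) = [0.0, 1.8648, 0.0]
||prox(x)||_1 = 0.0 + 1.8648 + 0.0 = 1.8648


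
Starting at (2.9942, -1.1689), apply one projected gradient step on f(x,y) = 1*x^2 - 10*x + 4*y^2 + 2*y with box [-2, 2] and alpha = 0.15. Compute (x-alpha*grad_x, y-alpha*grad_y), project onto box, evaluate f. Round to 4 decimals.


Step 1: Compute gradient at (2.9942, -1.1689).
grad_x = 2*1*2.9942 - 10 = -4.0116
grad_y = 2*4*-1.1689 + 2 = -7.3512
Step 2: Gradient step.
x_raw = 2.9942 - 0.15*-4.0116 = 3.5959
y_raw = -1.1689 - 0.15*-7.3512 = -0.0662
Step 3: Project onto [-2, 2].
x_proj = clip(3.5959) = 2.0
y_proj = clip(-0.0662) = -0.0662
Step 4: Evaluate f.
f(2.0, -0.0662) = -16.1149


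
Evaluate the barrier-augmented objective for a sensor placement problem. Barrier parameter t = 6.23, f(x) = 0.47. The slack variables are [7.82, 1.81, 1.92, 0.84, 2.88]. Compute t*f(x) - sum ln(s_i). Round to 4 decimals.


Step 1: Compute log-barrier.
ln values: [2.0567, 0.5933, 0.6523, -0.1744, 1.0578]
phi = -(2.0567 + 0.5933 + 0.6523 - 0.1744 + 1.0578) = -4.1858
Step 2: Compute augmented objective.
t*f(x) = 6.23*0.47 = 2.9281
Total = 2.9281 - 4.1858 = -1.2577


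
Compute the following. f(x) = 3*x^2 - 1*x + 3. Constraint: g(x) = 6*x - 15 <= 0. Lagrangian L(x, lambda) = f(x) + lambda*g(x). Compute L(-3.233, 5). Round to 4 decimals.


Step 1: Evaluate f(x).
f(-3.233) = 3*(-3.233)^2 - 1*(-3.233) + 3 = 37.5899
Step 2: Evaluate g(x).
g(-3.233) = 6*-3.233 - 15 = -34.398
Step 3: Compute Lagrangian.
L = 37.5899 + 5*-34.398 = -134.4001


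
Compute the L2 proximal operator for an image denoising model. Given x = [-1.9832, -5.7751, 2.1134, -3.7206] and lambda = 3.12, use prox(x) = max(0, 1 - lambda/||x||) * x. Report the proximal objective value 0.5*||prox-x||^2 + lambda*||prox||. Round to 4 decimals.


Step 1: Compute ||x||.
||x|| = 7.4562
Step 2: Compute scaling factor.
scale = max(0, 1 - 3.12/7.4562) = 0.5816
Step 3: prox(x) = [-1.1533, -3.3585, 1.2291, -2.1637]
||prox(x)|| = 4.3362
Step 4: Proximal objective.
0.5*||prox-x||^2 = 4.8672
lambda*||prox|| = 13.5289
Total = 18.396


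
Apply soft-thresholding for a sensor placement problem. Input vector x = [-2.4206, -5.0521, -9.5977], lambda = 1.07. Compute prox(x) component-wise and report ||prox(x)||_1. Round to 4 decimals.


Soft-thresholding with lambda = 1.07:
prox(-2.4206) = sign(-2.4206)*max(|-2.4206| - 1.07, 0) = -1.3506
prox(-5.0521) = sign(-5.0521)*max(|-5.0521| - 1.07, 0) = -3.9821
prox(-9.5977) = sign(-9.5977)*max(|-9.5977| - 1.07, 0) = -8.5277
prox(x) = [-1.3506, -3.9821, -8.5277]
||prox(x)||_1 = 1.3506 + 3.9821 + 8.5277 = 13.8604


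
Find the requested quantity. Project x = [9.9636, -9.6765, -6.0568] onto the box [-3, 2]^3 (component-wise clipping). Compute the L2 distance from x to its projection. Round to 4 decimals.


Project each component onto [-3, 2].
clip(9.9636) = 2.0, clip(-9.6765) = -3.0, clip(-6.0568) = -3.0
Projection = [2.0, -3.0, -3.0]
Squared diffs: [63.4189, 44.5757, 9.344]
Distance = sqrt(117.3386) = 10.8323


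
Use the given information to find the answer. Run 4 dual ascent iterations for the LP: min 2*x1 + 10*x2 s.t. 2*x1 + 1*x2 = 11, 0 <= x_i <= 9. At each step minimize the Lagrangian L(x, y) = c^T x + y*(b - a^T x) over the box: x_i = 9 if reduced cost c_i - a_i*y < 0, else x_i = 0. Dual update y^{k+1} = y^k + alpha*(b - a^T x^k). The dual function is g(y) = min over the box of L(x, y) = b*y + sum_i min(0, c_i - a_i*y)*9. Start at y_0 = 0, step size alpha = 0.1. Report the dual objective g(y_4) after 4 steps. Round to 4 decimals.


Dual ascent for LP: min 2*x1 + 10*x2, 2*x1 + 1*x2 = 11, 0 <= x_i <= 9
Step 1: y^k = 0.0, reduced costs: (2.0, 10.0)
  x^k = (0.0, 0.0), subgradient = b - a^T x = 11.0
  y^{k+1} = 0.0 + 0.1*11.0 = 1.1
Step 2: y^k = 1.1, reduced costs: (-0.2, 8.9)
  x^k = (9.0, 0.0), subgradient = b - a^T x = -7.0
  y^{k+1} = 1.1 + 0.1*-7.0 = 0.4
Step 3: y^k = 0.4, reduced costs: (1.2, 9.6)
  x^k = (0.0, 0.0), subgradient = b - a^T x = 11.0
  y^{k+1} = 0.4 + 0.1*11.0 = 1.5
Step 4: y^k = 1.5, reduced costs: (-1.0, 8.5)
  x^k = (9.0, 0.0), subgradient = b - a^T x = -7.0
  y^{k+1} = 1.5 + 0.1*-7.0 = 0.8
Dual objective at y_4 = 0.8: reduced costs (0.4, 9.2), box minimizer x = (0.0, 0.0)
g(y_4) = b*y + (c1 - a1*y)*x1 + (c2 - a2*y)*x2 = 11*0.8 + 0.4*0.0 + 9.2*0.0 = 8.8 + 0.0 + 0.0 = 8.8


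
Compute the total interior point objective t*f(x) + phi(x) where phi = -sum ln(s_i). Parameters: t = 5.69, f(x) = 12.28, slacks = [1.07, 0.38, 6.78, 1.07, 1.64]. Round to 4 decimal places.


Step 1: Compute log-barrier.
ln values: [0.0677, -0.9676, 1.914, 0.0677, 0.4947]
phi = -(0.0677 - 0.9676 + 1.914 + 0.0677 + 0.4947) = -1.5764
Step 2: Compute augmented objective.
t*f(x) = 5.69*12.28 = 69.8732
Total = 69.8732 - 1.5764 = 68.2968


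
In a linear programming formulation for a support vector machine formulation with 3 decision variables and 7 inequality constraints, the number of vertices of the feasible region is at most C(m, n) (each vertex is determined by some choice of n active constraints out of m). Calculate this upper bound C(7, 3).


Each vertex corresponds to some choice of n active constraints out of m, so the number of vertices is at most C(m, n) = m! / (n!(m-n)!).
m = 7, n = 3
Numerator: 7 * 6 * 5
Denominator: 3! = 6
C(7, 3) = 35


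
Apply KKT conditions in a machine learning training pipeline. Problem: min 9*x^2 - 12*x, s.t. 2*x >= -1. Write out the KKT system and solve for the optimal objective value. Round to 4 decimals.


Step 1: Try lambda = 0 (constraint inactive).
Stationarity: 2*9*x - 12 = 0
x* = 12/(2*9) = 2/3 = 0.6667 (rounded; the exact value 2/3 is used below)
Check constraint: 2*0.6667 = 1.3334 >= -1 -- satisfied.
Step 2: Compute optimal value.
f(x*) = 9*(2/3)^2 - 12*(2/3) = -4.0


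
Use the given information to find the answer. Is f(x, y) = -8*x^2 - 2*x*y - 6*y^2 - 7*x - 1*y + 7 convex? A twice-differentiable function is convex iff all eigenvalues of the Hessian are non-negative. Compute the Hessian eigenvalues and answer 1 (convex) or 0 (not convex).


The Hessian of f(x,y) = -8*x^2 - 2*x*y - 6*y^2 - 7*x - 1*y + 7 is:
H = [[-16, -2], [-2, -12]]
Trace = -16 - 12 = -28
Determinant = -16*-12 - (-2)^2 = 188
Discriminant = (-28)^2 - 4*188 = 32.0
Eigenvalues: lambda_1 = -16.8284, lambda_2 = -11.1716
The function is not convex.

0


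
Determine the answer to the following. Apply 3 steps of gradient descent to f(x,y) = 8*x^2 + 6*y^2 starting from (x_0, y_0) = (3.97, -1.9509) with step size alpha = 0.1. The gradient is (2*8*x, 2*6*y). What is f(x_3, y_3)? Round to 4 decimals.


Gradient descent on f(x,y) = 8*x^2 + 6*y^2.
Starting point: (3.97, -1.9509), alpha = 0.1
Step 1: grad_x = 2*8*3.97 = 63.52, grad_y = 2*6*-1.9509 = -23.4108
  x_1 = 3.97 - 0.1*63.52 = -2.382
  y_1 = -1.9509 - 0.1*-23.4108 = 0.3902
Step 2: grad_x = 2*8*-2.382 = -38.112, grad_y = 2*6*0.3902 = 4.6822
  x_2 = -2.382 - 0.1*-38.112 = 1.4292
  y_2 = 0.3902 - 0.1*4.6822 = -0.078
Step 3: grad_x = 2*8*1.4292 = 22.8672, grad_y = 2*6*-0.078 = -0.9364
  x_3 = 1.4292 - 0.1*22.8672 = -0.8575
  y_3 = -0.078 - 0.1*-0.9364 = 0.0156
f(-0.8575, 0.0156) = 8*(-0.8575)^2 + 6*0.0156^2 = 5.8842
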